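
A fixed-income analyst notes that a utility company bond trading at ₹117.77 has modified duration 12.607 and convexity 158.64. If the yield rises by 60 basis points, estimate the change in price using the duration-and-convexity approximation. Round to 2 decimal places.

Duration effect: -D_mod·Δy = -12.607 × (+0.006) = -0.075642
Convexity effect: ½·C·(Δy)² = 0.5 × 158.64 × (0.006)² = +0.00285552
ΔP/P ≈ -0.075642 + 0.00285552 = -0.07278648
ΔP ≈ 117.77 × (-0.07278648) = -8.5720637496.

-₹8.57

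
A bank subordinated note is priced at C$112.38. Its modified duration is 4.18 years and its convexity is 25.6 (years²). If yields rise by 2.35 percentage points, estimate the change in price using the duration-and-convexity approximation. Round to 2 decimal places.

Duration effect: -D_mod·Δy = -4.18 × (+0.0235) = -0.098230
Convexity effect: ½·C·(Δy)² = 0.5 × 25.6 × (0.0235)² = +0.0070688
ΔP/P ≈ -0.098230 + 0.0070688 = -0.0911612
ΔP ≈ 112.38 × (-0.0911612) = -10.244695656.

-C$10.24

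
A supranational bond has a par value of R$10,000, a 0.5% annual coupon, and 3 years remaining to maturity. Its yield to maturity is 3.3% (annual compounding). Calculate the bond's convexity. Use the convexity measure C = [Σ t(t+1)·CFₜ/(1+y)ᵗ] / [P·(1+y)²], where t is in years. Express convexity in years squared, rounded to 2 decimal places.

11.17

With y = 0.033:
  t   CF        PV=CF/(1+0.033)^t    t·PV        t(t+1)·PV
  1        50.00        48.4027        48.4027          96.8054
  2        50.00        46.8564        93.7129         281.1387
  3    10,050.00     9,117.2759    27,351.8277     109,407.3108
  Σ                  9,212.5351    27,493.9433     109,785.2549
P = 9,212.5351.
Convexity = Σ t(t+1)·PV / [P·(1+y)²] = 109,785.2549 / (9,212.5351 × 1.067089) = 11.16771.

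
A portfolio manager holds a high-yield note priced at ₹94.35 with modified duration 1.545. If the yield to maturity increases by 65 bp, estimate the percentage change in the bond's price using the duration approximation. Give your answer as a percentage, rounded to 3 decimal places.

-1.004%

Duration approximation: ΔP/P ≈ -D_mod · Δy = -1.545 × (+0.0065) = -0.0100425.
As a percentage: -1.00425%.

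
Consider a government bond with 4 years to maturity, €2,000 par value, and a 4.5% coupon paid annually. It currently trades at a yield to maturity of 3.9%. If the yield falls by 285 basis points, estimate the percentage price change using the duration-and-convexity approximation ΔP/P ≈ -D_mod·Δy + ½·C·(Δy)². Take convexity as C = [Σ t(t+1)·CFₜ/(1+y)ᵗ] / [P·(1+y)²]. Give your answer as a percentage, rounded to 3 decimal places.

+10.982%

With y = 0.039:
  t   CF        PV=CF/(1+0.039)^t    t·PV        t(t+1)·PV
  1        90.00        86.6218        86.6218         173.2435
  2        90.00        83.3703       166.7406         500.2219
  3        90.00        80.2409       240.7227         962.8910
  4     2,090.00     1,793.4286     7,173.7145      35,868.5724
  Σ                  2,043.6616     7,667.7996      37,504.9287
P = 2,043.6616; D_Mac = 3.75199 yrs; D_mod = 3.61116 yrs; C = 16.99997.
Duration effect: -3.61116 × (-0.0285) = +0.102918
Convexity effect: 0.5 × 16.99997 × (-0.0285)² = +0.0069041
ΔP/P ≈ +0.102918 + 0.0069041 = +0.109822 = +10.9822%.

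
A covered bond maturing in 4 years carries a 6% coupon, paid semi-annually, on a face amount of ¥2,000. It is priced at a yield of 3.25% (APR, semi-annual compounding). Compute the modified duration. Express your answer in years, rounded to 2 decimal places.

Periodic yield y = 0.01625. First find Macaulay duration:
  t   CF        PV=CF/(1+0.01625)^t    t·PV
  1        60.00        59.0406        59.0406
  2        60.00        58.0965       116.1930
  3        60.00        57.1675       171.5026
  4        60.00        56.2534       225.0137
  5        60.00        55.3539       276.7696
  6        60.00        54.4688       326.8129
  7        60.00        53.5978       375.1849
  8     2,060.00     1,810.7678    14,486.1420
  Σ                  2,204.7464    16,036.6595
P = 2,204.7464; Macaulay duration = 16,036.6595 / 2,204.7464 = 7.27370 half-year periods = 3.63685 years.
Modified duration = D_Mac / (1 + y) = 3.63685 / 1.01625 = 3.57870 years.

3.58 years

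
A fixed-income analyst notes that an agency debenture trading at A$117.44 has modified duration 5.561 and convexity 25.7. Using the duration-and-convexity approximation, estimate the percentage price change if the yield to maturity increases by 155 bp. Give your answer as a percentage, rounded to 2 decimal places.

Duration effect: -D_mod·Δy = -5.561 × (+0.0155) = -0.0861955
Convexity effect: ½·C·(Δy)² = 0.5 × 25.7 × (0.0155)² = +0.0030872125
ΔP/P ≈ -0.0861955 + 0.0030872125 = -0.0831082875
= -8.31082875%.

-8.31%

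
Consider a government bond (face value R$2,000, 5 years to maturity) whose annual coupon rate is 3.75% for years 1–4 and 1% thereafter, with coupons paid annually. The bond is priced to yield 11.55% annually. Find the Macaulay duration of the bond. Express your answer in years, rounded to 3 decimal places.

Periodic yield y = 0.1155. Discount each cash flow and weight by its year:
  t   CF        PV=CF/(1+0.1155)^t    t·PV
  1        75.00        67.2344        67.2344
  2        75.00        60.2729       120.5458
  3        75.00        54.0322       162.0966
  4        75.00        48.4376       193.7506
  5     2,020.00     1,169.5088     5,847.5440
  Σ                  1,399.4860     6,391.1714
Price P = Σ PV = 1,399.4860.
Macaulay duration = Σ(t·PV) / P = 6,391.1714 / 1,399.4860 = 4.56680 years.

4.567 years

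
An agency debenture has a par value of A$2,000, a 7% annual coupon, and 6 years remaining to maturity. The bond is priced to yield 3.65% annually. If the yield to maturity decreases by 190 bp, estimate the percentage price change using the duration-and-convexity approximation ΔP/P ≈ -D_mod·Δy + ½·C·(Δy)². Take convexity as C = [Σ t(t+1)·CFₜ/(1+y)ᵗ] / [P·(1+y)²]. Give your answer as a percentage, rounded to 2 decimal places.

+10.07%

With y = 0.0365:
  t   CF        PV=CF/(1+0.0365)^t    t·PV        t(t+1)·PV
  1       140.00       135.0699       135.0699         270.1399
  2       140.00       130.3135       260.6270         781.8810
  3       140.00       125.7246       377.1737       1,508.6947
  4       140.00       121.2972       485.1888       2,425.9442
  5       140.00       117.0258       585.1288       3,510.7731
  6     2,140.00     1,725.8297    10,354.9781      72,484.8468
  Σ                  2,355.2607    12,198.1664      80,982.2796
P = 2,355.2607; D_Mac = 5.17912 yrs; D_mod = 4.99673 yrs; C = 32.00460.
Duration effect: -4.99673 × (-0.019) = +0.094938
Convexity effect: 0.5 × 32.00460 × (-0.019)² = +0.0057768
ΔP/P ≈ +0.094938 + 0.0057768 = +0.100715 = +10.0715%.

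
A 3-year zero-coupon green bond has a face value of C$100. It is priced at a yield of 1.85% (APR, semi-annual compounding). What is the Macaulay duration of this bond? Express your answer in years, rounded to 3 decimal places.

3.000 years

A zero-coupon bond has a single cash flow at maturity, so its Macaulay duration equals its maturity: 3 years.
(Equivalently: 6 semi-annual periods ÷ 2 = 3 years.)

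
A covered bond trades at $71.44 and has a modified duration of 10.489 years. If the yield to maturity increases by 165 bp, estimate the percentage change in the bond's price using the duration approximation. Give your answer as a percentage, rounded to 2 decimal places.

Duration approximation: ΔP/P ≈ -D_mod · Δy = -10.489 × (+0.0165) = -0.1730685.
As a percentage: -17.30685%.

-17.31%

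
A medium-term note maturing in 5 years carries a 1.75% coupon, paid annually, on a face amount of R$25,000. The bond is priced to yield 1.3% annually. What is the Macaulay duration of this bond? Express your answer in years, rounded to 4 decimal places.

4.8331 years

Periodic yield y = 0.013. Discount each cash flow and weight by its year:
  t   CF        PV=CF/(1+0.013)^t    t·PV
  1       437.50       431.8855       431.8855
  2       437.50       426.3430       852.6861
  3       437.50       420.8717     1,262.6151
  4       437.50       415.4706     1,661.8823
  5    25,437.50    23,846.6402   119,233.2012
  Σ                 25,541.2110   123,442.2701
Price P = Σ PV = 25,541.2110.
Macaulay duration = Σ(t·PV) / P = 123,442.2701 / 25,541.2110 = 4.83306 years.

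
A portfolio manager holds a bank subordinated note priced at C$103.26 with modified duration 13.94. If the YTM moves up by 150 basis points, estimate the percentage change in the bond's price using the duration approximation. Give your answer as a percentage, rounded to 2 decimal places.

-20.91%

Duration approximation: ΔP/P ≈ -D_mod · Δy = -13.94 × (+0.015) = -0.209100.
As a percentage: -20.9100%.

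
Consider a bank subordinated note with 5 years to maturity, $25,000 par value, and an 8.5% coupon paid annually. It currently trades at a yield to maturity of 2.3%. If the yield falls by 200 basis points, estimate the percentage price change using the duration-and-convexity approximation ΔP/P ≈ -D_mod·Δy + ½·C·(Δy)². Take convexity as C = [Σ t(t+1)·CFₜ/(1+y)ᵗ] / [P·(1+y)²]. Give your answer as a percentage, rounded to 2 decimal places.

With y = 0.023:
  t   CF        PV=CF/(1+0.023)^t    t·PV        t(t+1)·PV
  1     2,125.00     2,077.2239     2,077.2239       4,154.4477
  2     2,125.00     2,030.5218     4,061.0437      12,183.1311
  3     2,125.00     1,984.8698     5,954.6095      23,818.4381
  4     2,125.00     1,940.2442     7,760.9769      38,804.8845
  5    27,125.00    24,209.8210   121,049.1050     726,294.6298
  Σ                 32,242.6808   140,902.9589     805,255.5312
P = 32,242.6808; D_Mac = 4.37008 yrs; D_mod = 4.27182 yrs; C = 23.86444.
Duration effect: -4.27182 × (-0.02) = +0.085436
Convexity effect: 0.5 × 23.86444 × (-0.02)² = +0.0047729
ΔP/P ≈ +0.085436 + 0.0047729 = +0.090209 = +9.0209%.

+9.02%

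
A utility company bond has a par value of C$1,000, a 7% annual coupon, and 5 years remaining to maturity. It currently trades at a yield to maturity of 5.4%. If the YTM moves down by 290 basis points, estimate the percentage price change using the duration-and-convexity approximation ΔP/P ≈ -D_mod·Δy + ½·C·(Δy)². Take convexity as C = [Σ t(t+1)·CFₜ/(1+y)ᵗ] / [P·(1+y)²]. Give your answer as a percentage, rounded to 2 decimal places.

With y = 0.054:
  t   CF        PV=CF/(1+0.054)^t    t·PV        t(t+1)·PV
  1        70.00        66.4137        66.4137         132.8273
  2        70.00        63.0111       126.0221         378.0664
  3        70.00        59.7828       179.3484         717.3935
  4        70.00        56.7199       226.8797       1,134.3984
  5     1,070.00       822.5849     4,112.9244      24,677.5464
  Σ                  1,068.5123     4,711.5883      27,040.2321
P = 1,068.5123; D_Mac = 4.40948 yrs; D_mod = 4.18357 yrs; C = 22.77979.
Duration effect: -4.18357 × (-0.029) = +0.121324
Convexity effect: 0.5 × 22.77979 × (-0.029)² = +0.0095789
ΔP/P ≈ +0.121324 + 0.0095789 = +0.130902 = +13.0902%.

+13.09%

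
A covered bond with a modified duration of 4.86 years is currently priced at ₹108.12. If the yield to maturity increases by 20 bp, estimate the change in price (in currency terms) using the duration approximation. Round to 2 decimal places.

Duration approximation: ΔP/P ≈ -D_mod · Δy = -4.86 × (+0.002) = -0.009720.
ΔP ≈ 108.12 × (-0.009720) = -1.0509264.

-₹1.05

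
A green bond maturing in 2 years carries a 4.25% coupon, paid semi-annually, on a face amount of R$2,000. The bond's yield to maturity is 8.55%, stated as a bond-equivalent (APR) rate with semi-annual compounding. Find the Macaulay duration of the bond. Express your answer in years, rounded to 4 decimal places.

Periodic yield y = 0.04275. Discount each cash flow and weight by its period:
  t   CF        PV=CF/(1+0.04275)^t    t·PV
  1        42.50        40.7576        40.7576
  2        42.50        39.0867        78.1733
  3        42.50        37.4842       112.4526
  4     2,042.50     1,727.5923     6,910.3694
  Σ                  1,844.9208     7,141.7529
Price P = Σ PV = 1,844.9208.
Macaulay duration = Σ(t·PV) / P = 7,141.7529 / 1,844.9208 = 3.87103 half-year periods.
In years: 3.87103 / 2 = 1.93552 years.

1.9355 years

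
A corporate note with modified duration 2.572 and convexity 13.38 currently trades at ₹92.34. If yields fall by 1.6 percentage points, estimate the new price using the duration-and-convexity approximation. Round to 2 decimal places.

₹96.30

Duration effect: -D_mod·Δy = -2.572 × (-0.016) = +0.041152
Convexity effect: ½·C·(Δy)² = 0.5 × 13.38 × (-0.016)² = +0.00171264
ΔP/P ≈ +0.041152 + 0.00171264 = +0.04286464
New price ≈ 92.34 × (1 + 0.04286464) = 96.2981208576.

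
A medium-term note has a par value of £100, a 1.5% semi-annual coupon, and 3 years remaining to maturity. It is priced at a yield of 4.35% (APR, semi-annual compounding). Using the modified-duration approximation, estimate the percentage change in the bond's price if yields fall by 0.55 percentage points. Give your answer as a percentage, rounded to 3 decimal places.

Periodic yield y = 0.02175. Modified duration first:
  t   CF        PV=CF/(1+0.02175)^t    t·PV
  1         0.75         0.7340         0.7340
  2         0.75         0.7184         1.4368
  3         0.75         0.7031         2.1093
  4         0.75         0.6881         2.7526
  5         0.75         0.6735         3.3675
  6       100.75        88.5477       531.2861
  Σ                     92.0649       541.6864
P = 92.0649; D_Mac = 5.88375 half-year periods = 2.94187 yrs; D_mod = 2.94187/(1+0.02175) = 2.87925 yrs.
ΔP/P ≈ -D_mod · Δy = -2.87925 × (-0.0055) = +0.015836 = +1.5836%.

+1.584%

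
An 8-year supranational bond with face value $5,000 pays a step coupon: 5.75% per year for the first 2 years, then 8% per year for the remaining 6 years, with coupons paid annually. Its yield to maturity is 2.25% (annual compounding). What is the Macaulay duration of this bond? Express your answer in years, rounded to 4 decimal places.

6.6792 years

Periodic yield y = 0.0225. Discount each cash flow and weight by its year:
  t   CF        PV=CF/(1+0.0225)^t    t·PV
  1       287.50       281.1736       281.1736
  2       287.50       274.9864       549.9728
  3       400.00       374.1709     1,122.5128
  4       400.00       365.9373     1,463.7494
  5       400.00       357.8849     1,789.4246
  6       400.00       350.0097     2,100.0583
  7       400.00       342.3078     2,396.1545
  8     5,400.00     4,519.4671    36,155.7366
  Σ                  6,865.9378    45,858.7825
Price P = Σ PV = 6,865.9378.
Macaulay duration = Σ(t·PV) / P = 45,858.7825 / 6,865.9378 = 6.67917 years.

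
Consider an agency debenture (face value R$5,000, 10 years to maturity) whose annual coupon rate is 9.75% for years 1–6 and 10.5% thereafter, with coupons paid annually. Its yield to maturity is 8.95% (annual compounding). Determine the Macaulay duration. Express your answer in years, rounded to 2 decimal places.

6.92 years

Periodic yield y = 0.0895. Discount each cash flow and weight by its year:
  t   CF        PV=CF/(1+0.0895)^t    t·PV
  1       487.50       447.4530       447.4530
  2       487.50       410.6957       821.3914
  3       487.50       376.9580     1,130.8739
  4       487.50       345.9917     1,383.9668
  5       487.50       317.5693     1,587.8463
  6       487.50       291.4816     1,748.8899
  7       525.00       288.1169     2,016.8180
  8       525.00       264.4487     2,115.5896
  9       525.00       242.7248     2,184.5234
  10    5,525.00     2,344.5524    23,445.5236
  Σ                  5,329.9919    36,882.8757
Price P = Σ PV = 5,329.9919.
Macaulay duration = Σ(t·PV) / P = 36,882.8757 / 5,329.9919 = 6.91987 years.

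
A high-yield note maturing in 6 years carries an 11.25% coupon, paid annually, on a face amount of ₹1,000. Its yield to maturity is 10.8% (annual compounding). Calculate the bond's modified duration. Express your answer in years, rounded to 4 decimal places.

4.2294 years

Periodic yield y = 0.108. First find Macaulay duration:
  t   CF        PV=CF/(1+0.108)^t    t·PV
  1       112.50       101.5343       101.5343
  2       112.50        91.6375       183.2749
  3       112.50        82.7053       248.1158
  4       112.50        74.6438       298.5750
  5       112.50        67.3680       336.8401
  6     1,112.50       601.2588     3,607.5529
  Σ                  1,019.1476     4,775.8930
P = 1,019.1476; Macaulay duration = 4,775.8930 / 1,019.1476 = 4.68616 years.
Modified duration = D_Mac / (1 + y) = 4.68616 / 1.108 = 4.22939 years.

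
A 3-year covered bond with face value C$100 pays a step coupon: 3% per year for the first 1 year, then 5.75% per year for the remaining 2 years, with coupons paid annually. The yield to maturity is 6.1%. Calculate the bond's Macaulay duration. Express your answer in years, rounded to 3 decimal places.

Periodic yield y = 0.061. Discount each cash flow and weight by its year:
  t   CF        PV=CF/(1+0.061)^t    t·PV
  1         3.00         2.8275         2.8275
  2         5.75         5.1078        10.2157
  3       105.75        88.5389       265.6168
  Σ                     96.4743       278.6600
Price P = Σ PV = 96.4743.
Macaulay duration = Σ(t·PV) / P = 278.6600 / 96.4743 = 2.88844 years.

2.888 years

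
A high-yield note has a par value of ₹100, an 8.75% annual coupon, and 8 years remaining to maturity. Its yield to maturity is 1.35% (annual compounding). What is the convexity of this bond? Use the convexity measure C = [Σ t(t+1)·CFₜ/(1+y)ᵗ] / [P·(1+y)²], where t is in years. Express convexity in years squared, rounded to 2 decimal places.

With y = 0.0135:
  t   CF        PV=CF/(1+0.0135)^t    t·PV        t(t+1)·PV
  1         8.75         8.6334         8.6334          17.2669
  2         8.75         8.5184        17.0369          51.1107
  3         8.75         8.4050        25.2149         100.8598
  4         8.75         8.2930        33.1721         165.8605
  5         8.75         8.1826        40.9128         245.4769
  6         8.75         8.0736        48.4414         339.0899
  7         8.75         7.9660        55.7622         446.0975
  8       108.75        97.6876       781.5004       7,033.5040
  Σ                    155.7596     1,010.6743       8,399.2661
P = 155.7596.
Convexity = Σ t(t+1)·PV / [P·(1+y)²] = 8,399.2661 / (155.7596 × 1.027182) = 52.49754.

52.50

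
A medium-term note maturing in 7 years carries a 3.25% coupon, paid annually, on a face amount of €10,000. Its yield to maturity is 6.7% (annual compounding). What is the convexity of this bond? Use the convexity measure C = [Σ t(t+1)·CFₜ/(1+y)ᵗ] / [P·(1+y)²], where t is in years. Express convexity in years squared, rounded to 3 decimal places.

With y = 0.067:
  t   CF        PV=CF/(1+0.067)^t    t·PV        t(t+1)·PV
  1       325.00       304.5923       304.5923         609.1846
  2       325.00       285.4661       570.9322       1,712.7965
  3       325.00       267.5409       802.6226       3,210.4902
  4       325.00       250.7412     1,002.9648       5,014.8238
  5       325.00       234.9964     1,174.9821       7,049.8929
  6       325.00       220.2403     1,321.4420       9,250.0938
  7    10,325.00     6,557.5125    45,902.5872     367,220.6977
  Σ                  8,121.0897    51,080.1231     394,067.9795
P = 8,121.0897.
Convexity = Σ t(t+1)·PV / [P·(1+y)²] = 394,067.9795 / (8,121.0897 × 1.138489) = 42.62143.

42.621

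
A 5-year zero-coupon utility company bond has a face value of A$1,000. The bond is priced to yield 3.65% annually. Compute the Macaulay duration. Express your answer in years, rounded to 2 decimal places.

A zero-coupon bond has a single cash flow at maturity, so its Macaulay duration equals its maturity: 5 years.

5.00 years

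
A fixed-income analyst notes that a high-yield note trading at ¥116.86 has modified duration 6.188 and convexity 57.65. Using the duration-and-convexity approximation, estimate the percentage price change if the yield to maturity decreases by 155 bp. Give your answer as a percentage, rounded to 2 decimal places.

+10.28%

Duration effect: -D_mod·Δy = -6.188 × (-0.0155) = +0.095914
Convexity effect: ½·C·(Δy)² = 0.5 × 57.65 × (-0.0155)² = +0.00692520625
ΔP/P ≈ +0.095914 + 0.00692520625 = +0.10283920625
= +10.283920625%.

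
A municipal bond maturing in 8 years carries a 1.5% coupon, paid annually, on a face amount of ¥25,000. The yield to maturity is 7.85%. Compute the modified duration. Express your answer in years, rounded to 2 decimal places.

Periodic yield y = 0.0785. First find Macaulay duration:
  t   CF        PV=CF/(1+0.0785)^t    t·PV
  1       375.00       347.7051       347.7051
  2       375.00       322.3970       644.7940
  3       375.00       298.9309       896.7927
  4       375.00       277.1728     1,108.6914
  5       375.00       256.9985     1,284.9923
  6       375.00       238.2925     1,429.7550
  7       375.00       220.9481     1,546.6365
  8    25,375.00    13,862.6052   110,900.8417
  Σ                 15,825.0501   118,160.2087
P = 15,825.0501; Macaulay duration = 118,160.2087 / 15,825.0501 = 7.46666 years.
Modified duration = D_Mac / (1 + y) = 7.46666 / 1.0785 = 6.92319 years.

6.92 years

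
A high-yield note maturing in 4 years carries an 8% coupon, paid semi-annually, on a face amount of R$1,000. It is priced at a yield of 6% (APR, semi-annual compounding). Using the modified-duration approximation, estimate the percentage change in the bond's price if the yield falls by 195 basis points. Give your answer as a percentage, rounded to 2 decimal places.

+6.67%

Periodic yield y = 0.03. Modified duration first:
  t   CF        PV=CF/(1+0.03)^t    t·PV
  1        40.00        38.8350        38.8350
  2        40.00        37.7038        75.4077
  3        40.00        36.6057       109.8170
  4        40.00        35.5395       142.1579
  5        40.00        34.5044       172.5218
  6        40.00        33.4994       200.9962
  7        40.00        32.5237       227.6656
  8     1,040.00       820.9856     6,567.8848
  Σ                  1,070.1969     7,535.2860
P = 1,070.1969; D_Mac = 7.04103 half-year periods = 3.52051 yrs; D_mod = 3.52051/(1+0.03) = 3.41797 yrs.
ΔP/P ≈ -D_mod · Δy = -3.41797 × (-0.0195) = +0.066651 = +6.6651%.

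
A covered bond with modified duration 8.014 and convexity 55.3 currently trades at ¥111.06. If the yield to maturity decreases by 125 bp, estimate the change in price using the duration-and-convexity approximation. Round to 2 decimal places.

Duration effect: -D_mod·Δy = -8.014 × (-0.0125) = +0.100175
Convexity effect: ½·C·(Δy)² = 0.5 × 55.3 × (-0.0125)² = +0.0043203125
ΔP/P ≈ +0.100175 + 0.0043203125 = +0.1044953125
ΔP ≈ 111.06 × (+0.1044953125) = +11.60524940625.

+¥11.61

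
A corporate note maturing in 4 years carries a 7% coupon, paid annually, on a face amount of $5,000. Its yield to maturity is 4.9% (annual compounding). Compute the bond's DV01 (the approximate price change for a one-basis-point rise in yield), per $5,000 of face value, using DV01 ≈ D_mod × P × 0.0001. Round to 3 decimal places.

$1.864

Periodic yield y = 0.049.
  t   CF        PV=CF/(1+0.049)^t    t·PV
  1       350.00       333.6511       333.6511
  2       350.00       318.0659       636.1317
  3       350.00       303.2086       909.6259
  4     5,350.00     4,418.2657    17,673.0628
  Σ                  5,373.1913    19,552.4716
P = 5,373.1913; D_Mac = 3.63889 yrs; D_mod = 3.46892 yrs.
DV01 ≈ 3.46892 × 5,373.1913 × 0.0001 = 1.863915.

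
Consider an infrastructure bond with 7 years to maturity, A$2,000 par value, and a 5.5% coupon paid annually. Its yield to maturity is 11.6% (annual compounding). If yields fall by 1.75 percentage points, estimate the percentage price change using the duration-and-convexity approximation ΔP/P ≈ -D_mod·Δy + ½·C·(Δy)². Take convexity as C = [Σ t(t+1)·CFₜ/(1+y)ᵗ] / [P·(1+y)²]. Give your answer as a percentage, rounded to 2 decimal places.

+9.60%

With y = 0.116:
  t   CF        PV=CF/(1+0.116)^t    t·PV        t(t+1)·PV
  1       110.00        98.5663        98.5663         197.1326
  2       110.00        88.3211       176.6421         529.9264
  3       110.00        79.1407       237.4222         949.6889
  4       110.00        70.9146       283.6586       1,418.2928
  5       110.00        63.5436       317.7179       1,906.3075
  6       110.00        56.9387       341.6322       2,391.4252
  7     2,110.00       978.6628     6,850.6398      54,805.1184
  Σ                  1,436.0879     8,306.2791      62,197.8918
P = 1,436.0879; D_Mac = 5.78396 yrs; D_mod = 5.18276 yrs; C = 34.77493.
Duration effect: -5.18276 × (-0.0175) = +0.090698
Convexity effect: 0.5 × 34.77493 × (-0.0175)² = +0.0053249
ΔP/P ≈ +0.090698 + 0.0053249 = +0.096023 = +9.6023%.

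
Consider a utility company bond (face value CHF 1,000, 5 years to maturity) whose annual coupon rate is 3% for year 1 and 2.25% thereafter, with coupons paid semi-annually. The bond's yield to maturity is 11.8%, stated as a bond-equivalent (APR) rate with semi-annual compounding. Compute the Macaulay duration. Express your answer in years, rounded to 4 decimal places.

Periodic yield y = 0.059. Discount each cash flow and weight by its period:
  t   CF        PV=CF/(1+0.059)^t    t·PV
  1        15.00        14.1643        14.1643
  2        15.00        13.3752        26.7503
  3        11.25         9.4725        28.4175
  4        11.25         8.9448        35.7790
  5        11.25         8.4464        42.2321
  6        11.25         7.9758        47.8551
  7        11.25         7.5315        52.7204
  8        11.25         7.1119        56.8951
  9        11.25         6.7157        60.4410
  10    1,011.25       570.0316     5,700.3160
  Σ                    653.7696     6,065.5709
Price P = Σ PV = 653.7696.
Macaulay duration = Σ(t·PV) / P = 6,065.5709 / 653.7696 = 9.27784 half-year periods.
In years: 9.27784 / 2 = 4.63892 years.

4.6389 years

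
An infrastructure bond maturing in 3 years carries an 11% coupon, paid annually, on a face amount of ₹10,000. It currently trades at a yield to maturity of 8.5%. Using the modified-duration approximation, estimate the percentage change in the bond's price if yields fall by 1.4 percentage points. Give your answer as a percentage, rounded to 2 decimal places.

+3.51%

Periodic yield y = 0.085. Modified duration first:
  t   CF        PV=CF/(1+0.085)^t    t·PV
  1     1,100.00     1,013.8249     1,013.8249
  2     1,100.00       934.4008     1,868.8016
  3    11,100.00     8,690.2799    26,070.8397
  Σ                 10,638.5056    28,953.4662
P = 10,638.5056; D_Mac = 2.72157 yrs; D_mod = 2.72157/(1+0.085) = 2.50836 yrs.
ΔP/P ≈ -D_mod · Δy = -2.50836 × (-0.014) = +0.035117 = +3.5117%.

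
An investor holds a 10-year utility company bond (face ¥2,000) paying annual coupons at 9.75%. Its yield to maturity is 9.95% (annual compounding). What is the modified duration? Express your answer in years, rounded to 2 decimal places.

Periodic yield y = 0.0995. First find Macaulay duration:
  t   CF        PV=CF/(1+0.0995)^t    t·PV
  1       195.00       177.3533       177.3533
  2       195.00       161.3036       322.6073
  3       195.00       146.7063       440.1190
  4       195.00       133.4301       533.7202
  5       195.00       121.3552       606.7761
  6       195.00       110.3731       662.2386
  7       195.00       100.3848       702.6936
  8       195.00        91.3004       730.4033
  9       195.00        83.0381       747.3431
  10    2,195.00       850.1238     8,501.2383
  Σ                  1,975.3689    13,424.4928
P = 1,975.3689; Macaulay duration = 13,424.4928 / 1,975.3689 = 6.79594 years.
Modified duration = D_Mac / (1 + y) = 6.79594 / 1.0995 = 6.18094 years.

6.18 years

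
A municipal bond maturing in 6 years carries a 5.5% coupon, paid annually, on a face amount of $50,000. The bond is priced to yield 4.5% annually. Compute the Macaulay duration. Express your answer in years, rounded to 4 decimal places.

Periodic yield y = 0.045. Discount each cash flow and weight by its year:
  t   CF        PV=CF/(1+0.045)^t    t·PV
  1     2,750.00     2,631.5789     2,631.5789
  2     2,750.00     2,518.2574     5,036.5147
  3     2,750.00     2,409.8157     7,229.4470
  4     2,750.00     2,306.0437     9,224.1748
  5     2,750.00     2,206.7404    11,033.7019
  6    52,750.00    40,506.5002   243,039.0012
  Σ                 52,578.9362   278,194.4185
Price P = Σ PV = 52,578.9362.
Macaulay duration = Σ(t·PV) / P = 278,194.4185 / 52,578.9362 = 5.29099 years.

5.2910 years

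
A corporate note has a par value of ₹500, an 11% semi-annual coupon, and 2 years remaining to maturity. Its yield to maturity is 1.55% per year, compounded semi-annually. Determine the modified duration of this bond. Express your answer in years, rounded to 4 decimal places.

Periodic yield y = 0.00775. First find Macaulay duration:
  t   CF        PV=CF/(1+0.00775)^t    t·PV
  1        27.50        27.2885        27.2885
  2        27.50        27.0787        54.1573
  3        27.50        26.8704        80.6112
  4       527.50       511.4595     2,045.8379
  Σ                    592.6971     2,207.8950
P = 592.6971; Macaulay duration = 2,207.8950 / 592.6971 = 3.72517 half-year periods = 1.86258 years.
Modified duration = D_Mac / (1 + y) = 1.86258 / 1.00775 = 1.84826 years.

1.8483 years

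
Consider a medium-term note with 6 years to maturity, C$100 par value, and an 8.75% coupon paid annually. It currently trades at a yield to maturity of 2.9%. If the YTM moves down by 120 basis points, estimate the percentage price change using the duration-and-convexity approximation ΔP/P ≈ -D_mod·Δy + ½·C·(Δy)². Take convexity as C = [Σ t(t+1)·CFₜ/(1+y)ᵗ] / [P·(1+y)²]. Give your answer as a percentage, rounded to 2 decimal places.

With y = 0.029:
  t   CF        PV=CF/(1+0.029)^t    t·PV        t(t+1)·PV
  1         8.75         8.5034         8.5034          17.0068
  2         8.75         8.2638        16.5275          49.5825
  3         8.75         8.0309        24.0926          96.3703
  4         8.75         7.8045        31.2181         156.0905
  5         8.75         7.5846        37.9229         227.5372
  6       108.75        91.6088       549.6526       3,847.5680
  Σ                    131.7959       667.9170       4,394.1554
P = 131.7959; D_Mac = 5.06781 yrs; D_mod = 4.92499 yrs; C = 31.48784.
Duration effect: -4.92499 × (-0.012) = +0.059100
Convexity effect: 0.5 × 31.48784 × (-0.012)² = +0.0022671
ΔP/P ≈ +0.059100 + 0.0022671 = +0.061367 = +6.1367%.

+6.14%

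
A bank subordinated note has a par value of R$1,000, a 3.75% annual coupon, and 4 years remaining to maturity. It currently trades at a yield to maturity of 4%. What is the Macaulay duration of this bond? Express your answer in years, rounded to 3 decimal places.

3.787 years

Periodic yield y = 0.04. Discount each cash flow and weight by its year:
  t   CF        PV=CF/(1+0.04)^t    t·PV
  1        37.50        36.0577        36.0577
  2        37.50        34.6709        69.3417
  3        37.50        33.3374       100.0121
  4     1,037.50       886.8593     3,547.4374
  Σ                    990.9253     3,752.8489
Price P = Σ PV = 990.9253.
Macaulay duration = Σ(t·PV) / P = 3,752.8489 / 990.9253 = 3.78722 years.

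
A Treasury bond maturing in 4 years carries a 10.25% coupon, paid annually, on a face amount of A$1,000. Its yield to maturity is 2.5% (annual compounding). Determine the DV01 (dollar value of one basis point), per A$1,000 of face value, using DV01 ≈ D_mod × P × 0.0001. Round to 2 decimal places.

A$0.45

Periodic yield y = 0.025.
  t   CF        PV=CF/(1+0.025)^t    t·PV
  1       102.50       100.0000       100.0000
  2       102.50        97.5610       195.1220
  3       102.50        95.1814       285.5443
  4     1,102.50       998.8106     3,995.2423
  Σ                  1,291.5530     4,575.9086
P = 1,291.5530; D_Mac = 3.54295 yrs; D_mod = 3.45654 yrs.
DV01 ≈ 3.45654 × 1,291.5530 × 0.0001 = 0.446430.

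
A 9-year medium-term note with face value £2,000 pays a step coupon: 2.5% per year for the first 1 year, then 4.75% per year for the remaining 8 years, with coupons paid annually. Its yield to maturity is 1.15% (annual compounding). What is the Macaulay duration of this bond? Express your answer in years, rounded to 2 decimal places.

Periodic yield y = 0.0115. Discount each cash flow and weight by its year:
  t   CF        PV=CF/(1+0.0115)^t    t·PV
  1        50.00        49.4315        49.4315
  2        95.00        92.8521       185.7042
  3        95.00        91.7965       275.3894
  4        95.00        90.7528       363.0112
  5        95.00        89.7210       448.6051
  6        95.00        88.7010       532.2057
  7        95.00        87.6925       613.8474
  8        95.00        86.6955       693.5639
  9     2,095.00     1,890.1272    17,011.1452
  Σ                  2,567.7701    20,172.9038
Price P = Σ PV = 2,567.7701.
Macaulay duration = Σ(t·PV) / P = 20,172.9038 / 2,567.7701 = 7.85620 years.

7.86 years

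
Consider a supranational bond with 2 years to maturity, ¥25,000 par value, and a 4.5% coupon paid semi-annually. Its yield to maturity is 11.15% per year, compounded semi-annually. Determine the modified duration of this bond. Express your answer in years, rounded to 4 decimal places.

1.8282 years

Periodic yield y = 0.05575. First find Macaulay duration:
  t   CF        PV=CF/(1+0.05575)^t    t·PV
  1       562.50       532.7966       532.7966
  2       562.50       504.6617     1,009.3234
  3       562.50       478.0125     1,434.0375
  4    25,562.50    20,575.9059    82,303.6236
  Σ                 22,091.3767    85,279.7811
P = 22,091.3767; Macaulay duration = 85,279.7811 / 22,091.3767 = 3.86032 half-year periods = 1.93016 years.
Modified duration = D_Mac / (1 + y) = 1.93016 / 1.05575 = 1.82824 years.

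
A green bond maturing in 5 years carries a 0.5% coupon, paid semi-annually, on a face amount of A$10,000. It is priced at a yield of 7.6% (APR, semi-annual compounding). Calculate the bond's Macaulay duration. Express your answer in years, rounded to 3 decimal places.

Periodic yield y = 0.038. Discount each cash flow and weight by its period:
  t   CF        PV=CF/(1+0.038)^t    t·PV
  1        25.00        24.0848        24.0848
  2        25.00        23.2031        46.4061
  3        25.00        22.3536        67.0609
  4        25.00        21.5353        86.1411
  5        25.00        20.7469       103.7345
  6        25.00        19.9874       119.9243
  7        25.00        19.2557       134.7897
  8        25.00        18.5507       148.4059
  9        25.00        17.8716       160.8445
  10   10,025.00     6,904.1600    69,041.5998
  Σ                  7,091.7490    69,932.9916
Price P = Σ PV = 7,091.7490.
Macaulay duration = Σ(t·PV) / P = 69,932.9916 / 7,091.7490 = 9.86118 half-year periods.
In years: 9.86118 / 2 = 4.93059 years.

4.931 years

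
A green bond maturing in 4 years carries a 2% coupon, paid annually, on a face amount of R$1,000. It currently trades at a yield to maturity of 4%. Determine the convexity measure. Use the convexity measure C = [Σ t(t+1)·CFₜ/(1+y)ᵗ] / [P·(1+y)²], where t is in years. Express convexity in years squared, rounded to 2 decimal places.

With y = 0.04:
  t   CF        PV=CF/(1+0.04)^t    t·PV        t(t+1)·PV
  1        20.00        19.2308        19.2308          38.4615
  2        20.00        18.4911        36.9822         110.9467
  3        20.00        17.7799        53.3398         213.3591
  4     1,020.00       871.9003     3,487.6011      17,438.0055
  Σ                    927.4021     3,597.1539      17,800.7729
P = 927.4021.
Convexity = Σ t(t+1)·PV / [P·(1+y)²] = 17,800.7729 / (927.4021 × 1.081600) = 17.74615.

17.75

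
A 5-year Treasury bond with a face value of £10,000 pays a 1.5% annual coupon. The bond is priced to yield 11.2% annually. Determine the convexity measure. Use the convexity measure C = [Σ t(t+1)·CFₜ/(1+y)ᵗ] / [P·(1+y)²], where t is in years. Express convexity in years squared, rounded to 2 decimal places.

With y = 0.112:
  t   CF        PV=CF/(1+0.112)^t    t·PV        t(t+1)·PV
  1       150.00       134.8921       134.8921         269.7842
  2       150.00       121.3058       242.6117         727.8350
  3       150.00       109.0880       327.2639       1,309.0558
  4       150.00        98.1007       392.4028       1,962.0140
  5    10,150.00     5,969.5570    29,847.7852     179,086.7111
  Σ                  6,432.9436    30,944.9557     183,355.4000
P = 6,432.9436.
Convexity = Σ t(t+1)·PV / [P·(1+y)²] = 183,355.4000 / (6,432.9436 × 1.236544) = 23.05018.

23.05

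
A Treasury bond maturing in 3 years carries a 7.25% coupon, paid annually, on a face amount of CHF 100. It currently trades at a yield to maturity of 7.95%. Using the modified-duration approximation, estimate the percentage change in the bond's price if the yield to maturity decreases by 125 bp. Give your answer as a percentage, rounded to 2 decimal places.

+3.24%

Periodic yield y = 0.0795. Modified duration first:
  t   CF        PV=CF/(1+0.0795)^t    t·PV
  1         7.25         6.7161         6.7161
  2         7.25         6.2215        12.4429
  3       107.25        85.2569       255.7706
  Σ                     98.1944       274.9296
P = 98.1944; D_Mac = 2.79985 yrs; D_mod = 2.79985/(1+0.0795) = 2.59365 yrs.
ΔP/P ≈ -D_mod · Δy = -2.59365 × (-0.0125) = +0.032421 = +3.2421%.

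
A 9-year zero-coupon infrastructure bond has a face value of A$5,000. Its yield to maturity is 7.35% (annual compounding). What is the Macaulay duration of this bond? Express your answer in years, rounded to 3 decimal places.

A zero-coupon bond has a single cash flow at maturity, so its Macaulay duration equals its maturity: 9 years.

9.000 years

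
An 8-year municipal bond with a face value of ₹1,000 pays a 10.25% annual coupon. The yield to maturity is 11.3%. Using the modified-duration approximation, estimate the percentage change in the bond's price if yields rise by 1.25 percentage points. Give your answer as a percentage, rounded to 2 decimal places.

-6.47%

Periodic yield y = 0.113. Modified duration first:
  t   CF        PV=CF/(1+0.113)^t    t·PV
  1       102.50        92.0934        92.0934
  2       102.50        82.7434       165.4869
  3       102.50        74.3427       223.0281
  4       102.50        66.7949       267.1795
  5       102.50        60.0134       300.0669
  6       102.50        53.9204       323.5222
  7       102.50        48.4460       339.1218
  8     1,102.50       468.1848     3,745.4782
  Σ                    946.5390     5,455.9771
P = 946.5390; D_Mac = 5.76413 yrs; D_mod = 5.76413/(1+0.113) = 5.17892 yrs.
ΔP/P ≈ -D_mod · Δy = -5.17892 × (+0.0125) = -0.064736 = -6.4736%.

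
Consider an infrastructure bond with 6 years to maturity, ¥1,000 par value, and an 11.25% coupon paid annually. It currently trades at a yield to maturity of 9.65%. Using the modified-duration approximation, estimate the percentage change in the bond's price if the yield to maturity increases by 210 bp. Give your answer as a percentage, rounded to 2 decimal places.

-9.04%

Periodic yield y = 0.0965. Modified duration first:
  t   CF        PV=CF/(1+0.0965)^t    t·PV
  1       112.50       102.5992       102.5992
  2       112.50        93.5697       187.1394
  3       112.50        85.3349       256.0047
  4       112.50        77.8248       311.2992
  5       112.50        70.9756       354.8782
  6     1,112.50       640.1006     3,840.6033
  Σ                  1,070.4048     5,052.5240
P = 1,070.4048; D_Mac = 4.72020 yrs; D_mod = 4.72020/(1+0.0965) = 4.30479 yrs.
ΔP/P ≈ -D_mod · Δy = -4.30479 × (+0.021) = -0.090401 = -9.0401%.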